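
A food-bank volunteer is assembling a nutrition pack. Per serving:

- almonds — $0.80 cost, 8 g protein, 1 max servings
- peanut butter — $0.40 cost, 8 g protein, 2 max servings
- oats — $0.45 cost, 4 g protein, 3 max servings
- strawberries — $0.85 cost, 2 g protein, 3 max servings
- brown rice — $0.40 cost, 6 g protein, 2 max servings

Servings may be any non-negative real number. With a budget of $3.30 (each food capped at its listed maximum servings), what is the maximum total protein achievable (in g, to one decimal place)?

44.0 g

Protein per dollar: peanut butter 20, brown rice 15, almonds 10, oats 8.889, strawberries 2.353.
Take 2 servings of peanut butter: spends $0.80, +16.0 g protein (running total 16.0 g).
Take 2 servings of brown rice: spends $0.80, +12.0 g protein (running total 28.0 g).
Take 1 serving of almonds: spends $0.80, +8.0 g protein (running total 36.0 g).
Take 2 servings of oats: spends $0.90, +8.0 g protein (running total 44.0 g).
Filling greedily by protein-per-dollar is optimal for one linear limit, giving 44.0 g.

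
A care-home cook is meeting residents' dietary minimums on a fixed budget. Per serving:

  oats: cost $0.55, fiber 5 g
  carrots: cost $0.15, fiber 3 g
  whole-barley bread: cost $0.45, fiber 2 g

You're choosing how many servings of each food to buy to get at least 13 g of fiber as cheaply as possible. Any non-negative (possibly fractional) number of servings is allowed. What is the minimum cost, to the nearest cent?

Cost per g of fiber: carrots $0.0500, oats $0.1100, whole-barley bread $0.2250.
With no serving limits, use only carrots: 13 g / 3 g = 4.333 servings × $0.15 = $0.65.

$0.65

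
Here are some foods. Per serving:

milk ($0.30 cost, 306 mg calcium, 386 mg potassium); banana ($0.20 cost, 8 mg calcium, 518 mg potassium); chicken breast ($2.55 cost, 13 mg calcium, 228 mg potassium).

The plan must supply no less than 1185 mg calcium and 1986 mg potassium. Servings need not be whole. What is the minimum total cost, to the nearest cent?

$1.35

An LP optimum is at a vertex; with two nutrient constraints at most two foods are used. Check each candidate.
milk only: max(1185/306, 1986/386) = 5.145 servings → $1.54.
banana only: max(1185/8, 1986/518) = 148.1 servings → $29.62.
chicken breast only: max(1185/13, 1986/228) = 91.15 servings → $232.44.
milk + banana with both tight: 3.847 servings and 0.9671 servings → $1.35.
milk + chicken breast with both tight: 3.774 servings and 2.321 servings → $7.05.
banana + chicken breast: intersection lies outside the first quadrant.
The minimum over all feasible corners is $1.35.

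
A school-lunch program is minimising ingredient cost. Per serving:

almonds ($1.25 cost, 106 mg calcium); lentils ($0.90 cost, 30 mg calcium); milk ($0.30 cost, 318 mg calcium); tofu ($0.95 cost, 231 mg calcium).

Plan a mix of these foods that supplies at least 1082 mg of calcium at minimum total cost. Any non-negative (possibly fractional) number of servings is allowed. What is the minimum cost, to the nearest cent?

Cost per mg of calcium: milk $0.0009, tofu $0.0041, almonds $0.0118, lentils $0.0300.
With no serving limits, use only milk: 1082 mg / 318 mg = 3.403 servings × $0.30 = $1.02.

$1.02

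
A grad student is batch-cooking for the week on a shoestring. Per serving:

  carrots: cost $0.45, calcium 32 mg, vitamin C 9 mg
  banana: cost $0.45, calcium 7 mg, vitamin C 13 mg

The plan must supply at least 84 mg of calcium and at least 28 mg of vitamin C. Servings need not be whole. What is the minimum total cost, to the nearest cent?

The cheapest plan sits at a corner of the feasible region — with two constraints it uses at most two foods.
carrots only: max(84/32, 28/9) = 3.111 servings → $1.40.
banana only: max(84/7, 28/13) = 12 servings → $5.40.
carrots + banana with both tight: 2.538 servings and 0.3966 servings → $1.32.
The minimum over all feasible corners is $1.32.

$1.32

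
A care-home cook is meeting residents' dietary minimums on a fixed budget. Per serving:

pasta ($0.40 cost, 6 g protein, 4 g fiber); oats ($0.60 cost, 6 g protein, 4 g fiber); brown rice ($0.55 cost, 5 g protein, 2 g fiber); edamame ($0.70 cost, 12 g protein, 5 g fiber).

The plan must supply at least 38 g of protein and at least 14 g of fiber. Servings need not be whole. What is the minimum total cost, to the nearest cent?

$2.22

With two linear requirements the optimum uses one or two foods; enumerate the corners.
pasta only: max(38/6, 14/4) = 6.333 servings → $2.53.
oats only: max(38/6, 14/4) = 6.333 servings → $3.80.
brown rice only: max(38/5, 14/2) = 7.6 servings → $4.18.
edamame only: max(38/12, 14/5) = 3.167 servings → $2.22.
pasta + oats (both tight): parallel constraints — no distinct corner.
pasta + brown rice: intersection lies outside the first quadrant.
pasta + edamame: the both-tight solution has a negative serving — not a feasible corner.
oats + brown rice: intersection lies outside the first quadrant.
oats + edamame: the both-tight solution has a negative serving — not a feasible corner.
brown rice + edamame: the both-tight solution has a negative serving — not a feasible corner.
So the least-cost plan costs $2.22.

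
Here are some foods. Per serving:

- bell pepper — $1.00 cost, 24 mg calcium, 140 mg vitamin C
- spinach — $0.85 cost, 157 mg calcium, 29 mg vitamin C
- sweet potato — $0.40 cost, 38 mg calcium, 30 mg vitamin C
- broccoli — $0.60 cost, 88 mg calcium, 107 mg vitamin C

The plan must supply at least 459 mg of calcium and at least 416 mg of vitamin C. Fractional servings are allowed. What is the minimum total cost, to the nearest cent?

Compare the cost at each extreme point of the feasible region.
bell pepper only: max(459/24, 416/140) = 19.12 servings → $19.12.
spinach only: max(459/157, 416/29) = 14.34 servings → $12.19.
sweet potato only: max(459/38, 416/30) = 13.87 servings → $5.55.
broccoli only: max(459/88, 416/107) = 5.216 servings → $3.13.
bell pepper + spinach with both tight: 2.443 servings and 2.55 servings → $4.61.
bell pepper + sweet potato with both tight: 0.443 servings and 11.8 servings → $5.16.
bell pepper + broccoli with both targets exact would need a negative amount; discard.
spinach + sweet potato: the both-tight solution has a negative serving — not a feasible corner.
spinach + broccoli with both tight: 0.8777 servings and 3.65 servings → $2.94.
sweet potato + broccoli with both tight: 8.769 servings and 1.429 servings → $4.37.
The minimum over all feasible corners is $2.94.

$2.94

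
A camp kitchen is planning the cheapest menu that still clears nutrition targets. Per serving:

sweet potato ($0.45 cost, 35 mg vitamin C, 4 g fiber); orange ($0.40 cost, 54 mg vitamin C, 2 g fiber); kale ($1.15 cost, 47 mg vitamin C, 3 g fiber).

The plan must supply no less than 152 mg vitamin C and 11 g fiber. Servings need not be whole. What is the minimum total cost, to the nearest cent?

An LP optimum is at a vertex; with two nutrient constraints at most two foods are used. Check each candidate.
sweet potato only: max(152/35, 11/4) = 4.343 servings → $1.95.
orange only: max(152/54, 11/2) = 5.5 servings → $2.20.
kale only: max(152/47, 11/3) = 3.667 servings → $4.22.
sweet potato + orange with both tight: 1.986 servings and 1.527 servings → $1.50.
sweet potato + kale with both tight: 0.7349 servings and 2.687 servings → $3.42.
orange + kale: the both-tight solution has a negative serving — not a feasible corner.
So the least-cost plan costs $1.50.

$1.50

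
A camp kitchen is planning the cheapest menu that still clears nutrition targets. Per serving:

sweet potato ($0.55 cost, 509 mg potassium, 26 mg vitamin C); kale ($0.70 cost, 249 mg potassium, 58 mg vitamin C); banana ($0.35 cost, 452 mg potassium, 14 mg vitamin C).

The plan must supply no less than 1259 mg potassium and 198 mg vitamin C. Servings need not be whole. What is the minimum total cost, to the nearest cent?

$2.58

Minimising a linear cost over {potassium ≥ 1259, vitamin C ≥ 198, servings ≥ 0} — the optimum is at a vertex, using one or two foods.
sweet potato only: max(1259/509, 198/26) = 7.615 servings → $4.19.
kale only: max(1259/249, 198/58) = 5.056 servings → $3.54.
banana only: max(1259/452, 198/14) = 14.14 servings → $4.95.
sweet potato + kale with both tight: 1.029 servings and 2.952 servings → $2.63.
sweet potato + banana: intersection lies outside the first quadrant.
kale + banana with both tight: 3.162 servings and 1.044 servings → $2.58.
So the least-cost plan costs $2.58.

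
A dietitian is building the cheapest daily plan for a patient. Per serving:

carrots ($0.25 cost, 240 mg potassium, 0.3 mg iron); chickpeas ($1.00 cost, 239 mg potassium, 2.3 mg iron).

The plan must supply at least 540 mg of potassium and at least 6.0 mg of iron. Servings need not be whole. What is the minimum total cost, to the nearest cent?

Minimising a linear cost over {potassium ≥ 540, iron ≥ 6.0, servings ≥ 0} — the optimum is at a vertex, using one or two foods.
carrots only: max(540/240, 6.0/0.3) = 20 servings → $5.00.
chickpeas only: max(540/239, 6.0/2.3) = 2.609 servings → $2.61.
carrots + chickpeas with both targets exact would need a negative amount; discard.
The minimum over all feasible corners is $2.61.

$2.61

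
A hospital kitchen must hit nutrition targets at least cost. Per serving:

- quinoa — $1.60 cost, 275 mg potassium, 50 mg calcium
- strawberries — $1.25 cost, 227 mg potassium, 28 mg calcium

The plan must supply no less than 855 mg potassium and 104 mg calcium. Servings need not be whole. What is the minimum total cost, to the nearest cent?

$4.71

An LP optimum is at a vertex; with two nutrient constraints at most two foods are used. Check each candidate.
quinoa only: max(855/275, 104/50) = 3.109 servings → $4.97.
strawberries only: max(855/227, 104/28) = 3.767 servings → $4.71.
quinoa + strawberries: intersection lies outside the first quadrant.
So the least-cost plan costs $4.71.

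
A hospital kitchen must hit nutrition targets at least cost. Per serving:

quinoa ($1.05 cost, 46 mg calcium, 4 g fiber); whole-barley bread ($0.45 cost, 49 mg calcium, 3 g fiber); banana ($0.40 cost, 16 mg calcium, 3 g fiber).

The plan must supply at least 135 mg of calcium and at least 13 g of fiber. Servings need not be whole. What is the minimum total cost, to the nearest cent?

For a min-cost LP with two ≥-constraints, a basic feasible solution has at most two positive variables.
quinoa only: max(135/46, 13/4) = 3.25 servings → $3.41.
whole-barley bread only: max(135/49, 13/3) = 4.333 servings → $1.95.
banana only: max(135/16, 13/3) = 8.438 servings → $3.38.
quinoa + whole-barley bread with both targets exact would need a negative amount; discard.
quinoa + banana with both tight: 2.662 servings and 0.7838 servings → $3.11.
whole-barley bread + banana with both tight: 1.99 servings and 2.343 servings → $1.83.
Cheapest feasible corner: $1.83.

$1.83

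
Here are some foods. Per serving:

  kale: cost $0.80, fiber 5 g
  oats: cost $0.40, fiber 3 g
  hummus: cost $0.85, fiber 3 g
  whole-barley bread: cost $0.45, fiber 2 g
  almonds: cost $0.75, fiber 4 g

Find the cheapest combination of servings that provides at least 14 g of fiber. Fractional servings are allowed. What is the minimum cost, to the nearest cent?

Cost per g of fiber: oats $0.1333, kale $0.1600, almonds $0.1875, whole-barley bread $0.2250, hummus $0.2833.
With no serving limits, use only oats: 14 g / 3 g = 4.667 servings × $0.40 = $1.87.

$1.87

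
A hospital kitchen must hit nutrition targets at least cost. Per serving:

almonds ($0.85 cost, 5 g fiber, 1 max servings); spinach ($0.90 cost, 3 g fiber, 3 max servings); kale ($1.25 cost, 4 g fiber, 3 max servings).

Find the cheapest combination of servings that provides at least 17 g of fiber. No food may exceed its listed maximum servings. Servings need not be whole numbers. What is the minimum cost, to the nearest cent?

Cost per g of fiber: almonds $0.1700, spinach $0.3000, kale $0.3125.
Take 1 serving of almonds: +5.0 g fiber for $0.85 (total $0.85, still need 12.0 g).
Take 3 servings of spinach: +9.0 g fiber for $2.70 (total $3.55, still need 3.0 g).
Take 0.75 servings of kale: +3.0 g fiber for $0.94 (total $4.49, still need 0.0 g).
Greedy by cheapest-per-g is optimal for a single linear constraint, so the minimum cost is $4.49.

$4.49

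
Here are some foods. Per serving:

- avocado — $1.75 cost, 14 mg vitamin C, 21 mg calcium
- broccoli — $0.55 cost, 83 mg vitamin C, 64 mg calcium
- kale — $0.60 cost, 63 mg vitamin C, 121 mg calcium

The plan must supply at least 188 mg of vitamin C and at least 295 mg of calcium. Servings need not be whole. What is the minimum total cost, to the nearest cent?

$1.62

A basic optimal solution has at most two foods positive. Try each food alone and each pair with both targets met exactly.
avocado only: max(188/14, 295/21) = 14.05 servings → $24.58.
broccoli only: max(188/83, 295/64) = 4.609 servings → $2.54.
kale only: max(188/63, 295/121) = 2.984 servings → $1.79.
avocado + broccoli: the both-tight solution has a negative serving — not a feasible corner.
avocado + kale with both tight: 11.22 servings and 0.4906 servings → $19.93.
broccoli + kale with both tight: 0.6926 servings and 2.072 servings → $1.62.
The minimum over all feasible corners is $1.62.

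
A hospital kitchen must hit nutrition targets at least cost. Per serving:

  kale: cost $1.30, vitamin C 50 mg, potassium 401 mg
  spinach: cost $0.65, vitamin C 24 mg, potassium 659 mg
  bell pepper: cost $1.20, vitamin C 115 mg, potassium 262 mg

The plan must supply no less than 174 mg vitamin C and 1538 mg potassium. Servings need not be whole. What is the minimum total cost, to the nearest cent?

A basic optimal solution has at most two foods positive. Try each food alone and each pair with both targets met exactly.
kale only: max(174/50, 1538/401) = 3.835 servings → $4.99.
spinach only: max(174/24, 1538/659) = 7.25 servings → $4.71.
bell pepper only: max(174/115, 1538/262) = 5.87 servings → $7.04.
kale + spinach with both tight: 3.333 servings and 0.3055 servings → $4.53.
kale + bell pepper: the both-tight solution has a negative serving — not a feasible corner.
spinach + bell pepper with both tight: 1.889 servings and 1.119 servings → $2.57.
Cheapest feasible corner: $2.57.

$2.57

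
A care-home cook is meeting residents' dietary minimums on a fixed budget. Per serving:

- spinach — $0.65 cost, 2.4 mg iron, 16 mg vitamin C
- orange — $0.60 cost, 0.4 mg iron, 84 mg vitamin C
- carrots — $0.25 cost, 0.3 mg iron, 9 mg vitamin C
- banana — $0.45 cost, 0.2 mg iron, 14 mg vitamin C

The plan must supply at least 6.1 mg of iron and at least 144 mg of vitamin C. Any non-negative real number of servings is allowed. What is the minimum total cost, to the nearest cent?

$2.28

With two linear requirements the optimum uses one or two foods; enumerate the corners.
spinach only: max(6.1/2.4, 144/16) = 9 servings → $5.85.
orange only: max(6.1/0.4, 144/84) = 15.25 servings → $9.15.
carrots only: max(6.1/0.3, 144/9) = 20.33 servings → $5.08.
banana only: max(6.1/0.2, 144/14) = 30.5 servings → $13.72.
spinach + orange with both tight: 2.33 servings and 1.27 servings → $2.28.
spinach + carrots with both tight: 0.6964 servings and 14.76 servings → $4.14.
spinach + banana with both tight: 1.862 servings and 8.158 servings → $4.88.
orange + carrots: intersection lies outside the first quadrant.
orange + banana: intersection lies outside the first quadrant.
carrots + banana: the both-tight solution has a negative serving — not a feasible corner.
The minimum over all feasible corners is $2.28.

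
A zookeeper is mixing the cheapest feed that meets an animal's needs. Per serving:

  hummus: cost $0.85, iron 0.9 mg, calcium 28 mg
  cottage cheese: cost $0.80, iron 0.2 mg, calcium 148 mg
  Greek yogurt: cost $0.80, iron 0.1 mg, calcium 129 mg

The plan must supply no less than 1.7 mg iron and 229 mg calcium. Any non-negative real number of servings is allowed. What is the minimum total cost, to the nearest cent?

$2.36

Minimising a linear cost over {iron ≥ 1.7, calcium ≥ 229, servings ≥ 0} — the optimum is at a vertex, using one or two foods.
hummus only: max(1.7/0.9, 229/28) = 8.179 servings → $6.95.
cottage cheese only: max(1.7/0.2, 229/148) = 8.5 servings → $6.80.
Greek yogurt only: max(1.7/0.1, 229/129) = 17 servings → $13.60.
hummus + cottage cheese with both tight: 1.613 servings and 1.242 servings → $2.36.
hummus + Greek yogurt with both tight: 1.733 servings and 1.399 servings → $2.59.
cottage cheese + Greek yogurt with both targets exact would need a negative amount; discard.
The minimum over all feasible corners is $2.36.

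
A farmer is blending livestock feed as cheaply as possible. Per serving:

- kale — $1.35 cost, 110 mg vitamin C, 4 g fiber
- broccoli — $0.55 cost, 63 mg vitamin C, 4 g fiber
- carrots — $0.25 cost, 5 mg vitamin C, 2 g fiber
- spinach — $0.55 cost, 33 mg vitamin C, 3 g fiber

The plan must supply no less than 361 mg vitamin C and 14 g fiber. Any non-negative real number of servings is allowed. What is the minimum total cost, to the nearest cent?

kale only: max(361/110, 14/4) = 3.5 servings → $4.72.
broccoli only: max(361/63, 14/4) = 5.73 servings → $3.15.
carrots only: max(361/5, 14/2) = 72.2 servings → $18.05.
spinach only: max(361/33, 14/3) = 10.94 servings → $6.02.
kale + broccoli with both tight: 2.989 servings and 0.5106 servings → $4.32.
kale + carrots with both tight: 3.26 servings and 0.48 servings → $4.52.
kale + spinach with both tight: 3.136 servings and 0.4848 servings → $4.50.
broccoli + carrots: the both-tight solution has a negative serving — not a feasible corner.
broccoli + spinach: intersection lies outside the first quadrant.
carrots + spinach: intersection lies outside the first quadrant.
So the least-cost plan costs $3.15.

$3.15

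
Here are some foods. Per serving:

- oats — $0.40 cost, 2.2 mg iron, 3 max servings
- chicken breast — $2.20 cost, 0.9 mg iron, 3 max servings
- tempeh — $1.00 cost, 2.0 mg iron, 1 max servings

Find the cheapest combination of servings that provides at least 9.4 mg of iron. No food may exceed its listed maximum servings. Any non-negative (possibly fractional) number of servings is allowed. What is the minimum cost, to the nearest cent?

$4.16

Cost per mg of iron: oats $0.1818, tempeh $0.5000, chicken breast $2.4444.
Take 3 servings of oats: +6.6 mg iron for $1.20 (total $1.20, still need 2.8 mg).
Take 1 serving of tempeh: +2.0 mg iron for $1.00 (total $2.20, still need 0.8 mg).
Take 0.8889 servings of chicken breast: +0.8 mg iron for $1.96 (total $4.16, still need 0.0 mg).
Filling from the cheapest source first is optimal under one linear minimum: $4.16.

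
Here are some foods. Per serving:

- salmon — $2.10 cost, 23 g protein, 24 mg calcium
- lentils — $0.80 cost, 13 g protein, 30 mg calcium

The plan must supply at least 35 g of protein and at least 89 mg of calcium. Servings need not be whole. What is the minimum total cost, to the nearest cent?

$2.37

A basic optimal solution has at most two foods positive. Try each food alone and each pair with both targets met exactly.
salmon only: max(35/23, 89/24) = 3.708 servings → $7.79.
lentils only: max(35/13, 89/30) = 2.967 servings → $2.37.
salmon + lentils with both targets exact would need a negative amount; discard.
Cheapest feasible corner: $2.37.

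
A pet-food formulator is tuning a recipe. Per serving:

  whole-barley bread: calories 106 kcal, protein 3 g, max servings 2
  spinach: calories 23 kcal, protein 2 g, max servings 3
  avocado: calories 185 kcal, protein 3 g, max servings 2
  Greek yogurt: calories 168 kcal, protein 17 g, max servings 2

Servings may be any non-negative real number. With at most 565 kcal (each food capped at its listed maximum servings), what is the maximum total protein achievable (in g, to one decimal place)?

Protein per kcal: Greek yogurt 0.1012, spinach 0.08696, whole-barley bread 0.0283, avocado 0.01622.
Take 2 servings of Greek yogurt: uses 336 kcal, +34.0 g protein (running total 34.0 g).
Take 3 servings of spinach: uses 69 kcal, +6.0 g protein (running total 40.0 g).
Take 1.509 servings of whole-barley bread: uses 160 kcal, +4.5 g protein (running total 44.5 g).
Filling greedily by protein-per-kcal is optimal for one linear limit, giving 44.5 g.

44.5 g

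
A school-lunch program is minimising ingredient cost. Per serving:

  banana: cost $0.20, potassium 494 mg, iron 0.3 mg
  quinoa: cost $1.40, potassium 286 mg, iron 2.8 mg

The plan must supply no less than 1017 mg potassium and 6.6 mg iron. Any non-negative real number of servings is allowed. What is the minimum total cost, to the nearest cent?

With two linear requirements the optimum uses one or two foods; enumerate the corners.
banana only: max(1017/494, 6.6/0.3) = 22 servings → $4.40.
quinoa only: max(1017/286, 6.6/2.8) = 3.556 servings → $4.98.
banana + quinoa with both tight: 0.7399 servings and 2.278 servings → $3.34.
The minimum over all feasible corners is $3.34.

$3.34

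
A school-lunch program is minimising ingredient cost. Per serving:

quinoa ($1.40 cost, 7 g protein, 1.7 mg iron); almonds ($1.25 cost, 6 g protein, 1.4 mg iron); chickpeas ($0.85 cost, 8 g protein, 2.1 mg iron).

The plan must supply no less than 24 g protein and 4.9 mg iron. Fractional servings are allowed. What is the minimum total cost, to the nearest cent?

$2.55

quinoa only: max(24/7, 4.9/1.7) = 3.429 servings → $4.80.
almonds only: max(24/6, 4.9/1.4) = 4 servings → $5.00.
chickpeas only: max(24/8, 4.9/2.1) = 3 servings → $2.55.
quinoa + almonds: the both-tight solution has a negative serving — not a feasible corner.
quinoa + chickpeas: intersection lies outside the first quadrant.
almonds + chickpeas: intersection lies outside the first quadrant.
The minimum over all feasible corners is $2.55.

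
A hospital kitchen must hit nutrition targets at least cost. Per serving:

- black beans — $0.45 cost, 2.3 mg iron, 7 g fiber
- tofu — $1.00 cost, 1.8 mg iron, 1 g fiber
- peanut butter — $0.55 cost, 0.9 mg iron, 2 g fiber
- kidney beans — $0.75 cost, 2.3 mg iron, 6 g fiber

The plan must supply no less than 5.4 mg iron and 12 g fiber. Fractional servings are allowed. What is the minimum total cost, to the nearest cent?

The cheapest plan sits at a corner of the feasible region — with two constraints it uses at most two foods.
black beans only: max(5.4/2.3, 12/7) = 2.348 servings → $1.06.
tofu only: max(5.4/1.8, 12/1) = 12 servings → $12.00.
peanut butter only: max(5.4/0.9, 12/2) = 6 servings → $3.30.
kidney beans only: max(5.4/2.3, 12/6) = 2.348 servings → $1.76.
black beans + tofu with both tight: 1.573 servings and 0.9903 servings → $1.70.
black beans + peanut butter with both tight: 0 servings and 6 servings → $3.30.
black beans + kidney beans with both targets exact would need a negative amount; discard.
tofu + peanut butter with both tight: 0 servings and 6 servings → $3.30.
tofu + kidney beans with both tight: 0.5647 servings and 1.906 servings → $1.99.
peanut butter + kidney beans with both tight: 6 servings and 0 servings → $3.30.
Cheapest feasible corner: $1.06.

$1.06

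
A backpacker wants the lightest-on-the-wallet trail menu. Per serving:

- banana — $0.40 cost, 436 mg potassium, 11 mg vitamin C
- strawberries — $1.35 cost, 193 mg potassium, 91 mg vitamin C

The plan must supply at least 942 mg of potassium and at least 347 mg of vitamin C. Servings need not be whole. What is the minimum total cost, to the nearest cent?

$5.27

Two binding constraints pin down two serving amounts, so the optimal mix uses at most two foods. The candidates are each food alone (scaled to the tighter of potassium/vitamin C) and each pair with both constraints tight.
banana only: max(942/436, 347/11) = 31.55 servings → $12.62.
strawberries only: max(942/193, 347/91) = 4.881 servings → $6.59.
banana + strawberries with both tight: 0.4993 servings and 3.753 servings → $5.27.
So the least-cost plan costs $5.27.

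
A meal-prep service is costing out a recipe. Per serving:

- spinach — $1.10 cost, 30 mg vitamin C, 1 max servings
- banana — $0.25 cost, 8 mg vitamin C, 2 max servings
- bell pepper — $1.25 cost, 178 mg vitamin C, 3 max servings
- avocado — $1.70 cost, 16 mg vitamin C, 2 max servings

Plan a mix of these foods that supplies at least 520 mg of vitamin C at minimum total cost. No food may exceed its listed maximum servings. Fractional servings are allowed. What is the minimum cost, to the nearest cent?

Cost per mg of vitamin C: bell pepper $0.0070, banana $0.0312, spinach $0.0367, avocado $0.1062.
Take 2.921 servings of bell pepper: +520.0 mg vitamin C for $3.65 (total $3.65, still need 0.0 mg).
Filling from the cheapest source first is optimal under one linear minimum: $3.65.

$3.65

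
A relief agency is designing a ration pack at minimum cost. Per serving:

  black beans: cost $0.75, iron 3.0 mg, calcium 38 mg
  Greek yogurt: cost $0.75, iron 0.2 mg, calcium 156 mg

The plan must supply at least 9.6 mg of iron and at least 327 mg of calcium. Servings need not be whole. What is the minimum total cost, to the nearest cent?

$3.34

For a min-cost LP with two ≥-constraints, a basic feasible solution has at most two positive variables.
black beans only: max(9.6/3.0, 327/38) = 8.605 servings → $6.45.
Greek yogurt only: max(9.6/0.2, 327/156) = 48 servings → $36.00.
black beans + Greek yogurt with both tight: 3.111 servings and 1.338 servings → $3.34.
The minimum over all feasible corners is $3.34.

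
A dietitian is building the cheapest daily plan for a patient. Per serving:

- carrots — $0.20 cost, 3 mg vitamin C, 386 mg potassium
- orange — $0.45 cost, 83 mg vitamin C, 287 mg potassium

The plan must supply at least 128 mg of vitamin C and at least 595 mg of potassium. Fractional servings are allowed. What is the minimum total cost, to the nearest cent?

Minimising a linear cost over {vitamin C ≥ 128, potassium ≥ 595, servings ≥ 0} — the optimum is at a vertex, using one or two foods.
carrots only: max(128/3, 595/386) = 42.67 servings → $8.53.
orange only: max(128/83, 595/287) = 2.073 servings → $0.93.
carrots + orange with both tight: 0.4057 servings and 1.528 servings → $0.77.
The minimum over all feasible corners is $0.77.

$0.77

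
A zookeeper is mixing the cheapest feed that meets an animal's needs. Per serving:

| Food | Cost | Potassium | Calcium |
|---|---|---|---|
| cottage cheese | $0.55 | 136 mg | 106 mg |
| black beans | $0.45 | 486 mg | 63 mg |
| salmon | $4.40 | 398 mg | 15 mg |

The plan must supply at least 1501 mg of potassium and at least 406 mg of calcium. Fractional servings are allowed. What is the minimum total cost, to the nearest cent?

Check every corner: each single food scaled to meet both minima, and each pair solved so both constraints bind.
cottage cheese only: max(1501/136, 406/106) = 11.04 servings → $6.07.
black beans only: max(1501/486, 406/63) = 6.444 servings → $2.90.
salmon only: max(1501/398, 406/15) = 27.07 servings → $119.09.
cottage cheese + black beans with both tight: 2.392 servings and 2.419 servings → $2.40.
cottage cheese + salmon with both tight: 3.464 servings and 2.588 servings → $13.29.
black beans + salmon: intersection lies outside the first quadrant.
Cheapest feasible corner: $2.40.

$2.40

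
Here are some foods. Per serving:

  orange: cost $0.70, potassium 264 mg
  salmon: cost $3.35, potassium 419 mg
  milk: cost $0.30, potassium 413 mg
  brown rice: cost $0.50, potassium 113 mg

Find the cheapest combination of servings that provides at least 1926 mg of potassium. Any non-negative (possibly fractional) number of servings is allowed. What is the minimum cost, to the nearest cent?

Cost per mg of potassium: milk $0.0007, orange $0.0027, brown rice $0.0044, salmon $0.0080.
With no serving limits, use only milk: 1926 mg / 413 mg = 4.663 servings × $0.30 = $1.40.

$1.40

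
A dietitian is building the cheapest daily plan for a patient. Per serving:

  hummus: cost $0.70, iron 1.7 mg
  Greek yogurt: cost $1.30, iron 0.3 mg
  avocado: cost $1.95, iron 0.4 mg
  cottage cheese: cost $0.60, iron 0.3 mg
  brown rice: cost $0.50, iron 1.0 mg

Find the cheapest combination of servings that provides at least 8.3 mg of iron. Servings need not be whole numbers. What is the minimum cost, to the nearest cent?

Cost per mg of iron: hummus $0.4118, brown rice $0.5000, cottage cheese $2.0000, Greek yogurt $4.3333, avocado $4.8750.
With no serving limits, use only hummus: 8.3 mg / 1.7 mg = 4.882 servings × $0.70 = $3.42.

$3.42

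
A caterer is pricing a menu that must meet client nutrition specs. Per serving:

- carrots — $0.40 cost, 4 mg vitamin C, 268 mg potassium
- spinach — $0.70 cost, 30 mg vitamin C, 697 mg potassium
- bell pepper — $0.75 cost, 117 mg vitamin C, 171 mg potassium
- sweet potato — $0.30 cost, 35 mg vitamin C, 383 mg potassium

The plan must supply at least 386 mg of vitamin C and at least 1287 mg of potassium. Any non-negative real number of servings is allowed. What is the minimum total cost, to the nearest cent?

carrots only: max(386/4, 1287/268) = 96.5 servings → $38.60.
spinach only: max(386/30, 1287/697) = 12.87 servings → $9.01.
bell pepper only: max(386/117, 1287/171) = 7.526 servings → $5.64.
sweet potato only: max(386/35, 1287/383) = 11.03 servings → $3.31.
carrots + spinach with both targets exact would need a negative amount; discard.
carrots + bell pepper with both tight: 2.757 servings and 3.205 servings → $3.51.
carrots + sweet potato with both targets exact would need a negative amount; discard.
spinach + bell pepper with both tight: 1.107 servings and 3.015 servings → $3.04.
spinach + sweet potato with both targets exact would need a negative amount; discard.
bell pepper + sweet potato with both tight: 2.648 servings and 2.178 servings → $2.64.
Cheapest feasible corner: $2.64.

$2.64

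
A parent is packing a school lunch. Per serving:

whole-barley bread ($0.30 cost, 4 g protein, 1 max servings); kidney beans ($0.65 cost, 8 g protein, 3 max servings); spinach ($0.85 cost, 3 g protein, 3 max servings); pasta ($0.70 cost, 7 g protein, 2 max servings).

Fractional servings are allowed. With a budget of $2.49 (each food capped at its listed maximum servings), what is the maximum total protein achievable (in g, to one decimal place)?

Protein per dollar: whole-barley bread 13.33, kidney beans 12.31, pasta 10, spinach 3.529.
Take 1 serving of whole-barley bread: spends $0.30, +4.0 g protein (running total 4.0 g).
Take 3 servings of kidney beans: spends $1.95, +24.0 g protein (running total 28.0 g).
Take 0.3429 servings of pasta: spends $0.24, +2.4 g protein (running total 30.4 g).
Filling greedily by protein-per-dollar is optimal for one linear limit, giving 30.4 g.

30.4 g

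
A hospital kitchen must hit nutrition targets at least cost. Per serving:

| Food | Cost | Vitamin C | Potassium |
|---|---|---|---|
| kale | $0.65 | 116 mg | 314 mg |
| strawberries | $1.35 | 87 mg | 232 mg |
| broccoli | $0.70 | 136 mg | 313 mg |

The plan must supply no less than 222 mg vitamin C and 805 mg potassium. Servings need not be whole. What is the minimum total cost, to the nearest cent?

kale only: max(222/116, 805/314) = 2.564 servings → $1.67.
strawberries only: max(222/87, 805/232) = 3.47 servings → $4.68.
broccoli only: max(222/136, 805/313) = 2.572 servings → $1.80.
kale + strawberries: intersection lies outside the first quadrant.
kale + broccoli: intersection lies outside the first quadrant.
strawberries + broccoli with both targets exact would need a negative amount; discard.
Cheapest feasible corner: $1.67.

$1.67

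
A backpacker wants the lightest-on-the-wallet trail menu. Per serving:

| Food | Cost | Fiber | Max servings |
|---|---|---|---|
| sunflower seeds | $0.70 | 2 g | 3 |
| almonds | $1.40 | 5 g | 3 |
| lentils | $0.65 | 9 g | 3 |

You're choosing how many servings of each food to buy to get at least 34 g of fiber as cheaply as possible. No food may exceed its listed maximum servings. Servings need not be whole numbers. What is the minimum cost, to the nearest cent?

$3.91

Cost per g of fiber: lentils $0.0722, almonds $0.2800, sunflower seeds $0.3500.
Take 3 servings of lentils: +27.0 g fiber for $1.95 (total $1.95, still need 7.0 g).
Take 1.4 servings of almonds: +7.0 g fiber for $1.96 (total $3.91, still need 0.0 g).
Greedy by cheapest-per-g is optimal for a single linear constraint, so the minimum cost is $3.91.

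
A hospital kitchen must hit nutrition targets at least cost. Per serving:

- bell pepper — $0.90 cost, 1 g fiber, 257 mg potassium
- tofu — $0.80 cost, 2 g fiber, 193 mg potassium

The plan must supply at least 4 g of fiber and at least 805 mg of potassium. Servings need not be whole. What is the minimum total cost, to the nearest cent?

For a min-cost LP with two ≥-constraints, a basic feasible solution has at most two positive variables.
bell pepper only: max(4/1, 805/257) = 4 servings → $3.60.
tofu only: max(4/2, 805/193) = 4.171 servings → $3.34.
bell pepper + tofu with both tight: 2.611 servings and 0.6947 servings → $2.91.
The minimum over all feasible corners is $2.91.

$2.91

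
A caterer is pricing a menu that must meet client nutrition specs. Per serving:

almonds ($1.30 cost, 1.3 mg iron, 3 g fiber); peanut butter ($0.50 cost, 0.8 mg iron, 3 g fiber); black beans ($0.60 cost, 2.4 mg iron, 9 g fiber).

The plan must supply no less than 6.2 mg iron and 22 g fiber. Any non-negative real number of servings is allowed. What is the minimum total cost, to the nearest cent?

$1.55

Compare the cost at each extreme point of the feasible region.
almonds only: max(6.2/1.3, 22/3) = 7.333 servings → $9.53.
peanut butter only: max(6.2/0.8, 22/3) = 7.75 servings → $3.88.
black beans only: max(6.2/2.4, 22/9) = 2.583 servings → $1.55.
almonds + peanut butter with both tight: 0.6667 servings and 6.667 servings → $4.20.
almonds + black beans with both tight: 0.6667 servings and 2.222 servings → $2.20.
peanut butter + black beans (both tight): parallel constraints — no distinct corner.
The minimum over all feasible corners is $1.55.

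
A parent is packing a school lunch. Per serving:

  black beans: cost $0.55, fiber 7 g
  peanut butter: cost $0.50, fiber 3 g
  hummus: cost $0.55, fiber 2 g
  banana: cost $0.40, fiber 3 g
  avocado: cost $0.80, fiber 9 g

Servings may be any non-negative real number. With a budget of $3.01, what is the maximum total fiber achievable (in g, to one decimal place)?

38.3 g

Fiber per dollar: black beans 12.73, avocado 11.25, banana 7.5, peanut butter 6, hummus 3.636.
With no serving limits, spend the whole cost allowance on black beans: $3.01 / $0.55 × 7 g = 38.3 g.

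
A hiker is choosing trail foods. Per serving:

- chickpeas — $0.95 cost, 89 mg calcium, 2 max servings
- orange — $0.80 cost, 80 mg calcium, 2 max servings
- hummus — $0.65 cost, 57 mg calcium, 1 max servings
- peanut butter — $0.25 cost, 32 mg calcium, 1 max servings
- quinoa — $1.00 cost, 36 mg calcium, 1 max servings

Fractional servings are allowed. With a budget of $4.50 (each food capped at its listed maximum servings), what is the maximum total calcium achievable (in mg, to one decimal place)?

430.6 mg

Calcium per dollar: peanut butter 128, orange 100, chickpeas 93.68, hummus 87.69, quinoa 36.
Take 1 serving of peanut butter: spends $0.25, +32.0 mg calcium (running total 32.0 mg).
Take 2 servings of orange: spends $1.60, +160.0 mg calcium (running total 192.0 mg).
Take 2 servings of chickpeas: spends $1.90, +178.0 mg calcium (running total 370.0 mg).
Take 1 serving of hummus: spends $0.65, +57.0 mg calcium (running total 427.0 mg).
Take 0.1 servings of quinoa: spends $0.10, +3.6 mg calcium (running total 430.6 mg).
Greedy by best ratio exhausts the cost allowance optimally: 430.6 mg.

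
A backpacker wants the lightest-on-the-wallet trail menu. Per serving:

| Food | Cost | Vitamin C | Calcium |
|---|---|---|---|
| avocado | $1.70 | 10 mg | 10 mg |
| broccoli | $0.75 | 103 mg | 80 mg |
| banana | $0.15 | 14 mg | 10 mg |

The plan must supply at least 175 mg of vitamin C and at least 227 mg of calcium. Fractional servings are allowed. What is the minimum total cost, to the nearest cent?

$2.13

A basic optimal solution has at most two foods positive. Try each food alone and each pair with both targets met exactly.
avocado only: max(175/10, 227/10) = 22.7 servings → $38.59.
broccoli only: max(175/103, 227/80) = 2.837 servings → $2.13.
banana only: max(175/14, 227/10) = 22.7 servings → $3.40.
avocado + broccoli with both targets exact would need a negative amount; discard.
avocado + banana: the both-tight solution has a negative serving — not a feasible corner.
broccoli + banana with both targets exact would need a negative amount; discard.
The minimum over all feasible corners is $2.13.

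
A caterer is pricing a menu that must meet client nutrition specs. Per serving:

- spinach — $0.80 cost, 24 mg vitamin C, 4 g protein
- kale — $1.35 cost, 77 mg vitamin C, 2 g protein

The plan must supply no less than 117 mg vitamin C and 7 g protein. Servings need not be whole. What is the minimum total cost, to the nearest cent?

This is a tiny linear program; its minimum lies at a vertex of the feasible set. List the vertices and price them.
spinach only: max(117/24, 7/4) = 4.875 servings → $3.90.
kale only: max(117/77, 7/2) = 3.5 servings → $4.72.
spinach + kale with both tight: 1.173 servings and 1.154 servings → $2.50.
Cheapest feasible corner: $2.50.

$2.50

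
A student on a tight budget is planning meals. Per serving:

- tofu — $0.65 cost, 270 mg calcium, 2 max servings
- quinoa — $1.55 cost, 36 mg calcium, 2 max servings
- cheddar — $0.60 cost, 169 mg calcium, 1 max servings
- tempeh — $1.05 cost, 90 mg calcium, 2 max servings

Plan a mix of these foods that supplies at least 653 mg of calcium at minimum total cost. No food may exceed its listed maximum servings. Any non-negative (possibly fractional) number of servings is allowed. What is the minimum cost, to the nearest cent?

$1.70

Cost per mg of calcium: tofu $0.0024, cheddar $0.0036, tempeh $0.0117, quinoa $0.0431.
Take 2 servings of tofu: +540.0 mg calcium for $1.30 (total $1.30, still need 113.0 mg).
Take 0.6686 servings of cheddar: +113.0 mg calcium for $0.40 (total $1.70, still need 0.0 mg).
Filling from the cheapest source first is optimal under one linear minimum: $1.70.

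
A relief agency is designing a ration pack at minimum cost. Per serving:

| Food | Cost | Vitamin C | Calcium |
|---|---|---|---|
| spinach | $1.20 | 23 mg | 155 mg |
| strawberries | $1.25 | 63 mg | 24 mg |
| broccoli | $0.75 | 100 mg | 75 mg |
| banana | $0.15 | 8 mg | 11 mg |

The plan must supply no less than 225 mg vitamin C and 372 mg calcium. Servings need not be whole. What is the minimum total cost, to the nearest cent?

spinach only: max(225/23, 372/155) = 9.783 servings → $11.74.
strawberries only: max(225/63, 372/24) = 15.5 servings → $19.38.
broccoli only: max(225/100, 372/75) = 4.96 servings → $3.72.
banana only: max(225/8, 372/11) = 33.82 servings → $5.07.
spinach + strawberries with both tight: 1.958 servings and 2.857 servings → $5.92.
spinach + broccoli with both tight: 1.475 servings and 1.911 servings → $3.20.
spinach + banana with both tight: 0.5076 servings and 26.67 servings → $4.61.
strawberries + broccoli with both targets exact would need a negative amount; discard.
strawberries + banana: the both-tight solution has a negative serving — not a feasible corner.
broccoli + banana: the both-tight solution has a negative serving — not a feasible corner.
Cheapest feasible corner: $3.20.

$3.20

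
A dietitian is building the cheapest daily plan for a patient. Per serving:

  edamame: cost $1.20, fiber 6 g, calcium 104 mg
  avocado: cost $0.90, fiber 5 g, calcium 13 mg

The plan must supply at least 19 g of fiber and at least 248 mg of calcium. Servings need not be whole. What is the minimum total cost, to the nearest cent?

$3.69

Check every corner: each single food scaled to meet both minima, and each pair solved so both constraints bind.
edamame only: max(19/6, 248/104) = 3.167 servings → $3.80.
avocado only: max(19/5, 248/13) = 19.08 servings → $17.17.
edamame + avocado with both tight: 2.247 servings and 1.104 servings → $3.69.
So the least-cost plan costs $3.69.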